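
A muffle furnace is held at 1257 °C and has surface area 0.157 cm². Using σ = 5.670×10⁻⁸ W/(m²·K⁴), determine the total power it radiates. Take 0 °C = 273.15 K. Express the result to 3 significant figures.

T = 1257 °C + 273.15 = 1530.15 K.
Area A = 0.157 cm² = 1.57×10⁻⁵ m².
P = σAT⁴ = 5.670×10⁻⁸ × 1.57×10⁻⁵ × (1530.15)⁴ = 4.88 W.

P ≈ 4.88 W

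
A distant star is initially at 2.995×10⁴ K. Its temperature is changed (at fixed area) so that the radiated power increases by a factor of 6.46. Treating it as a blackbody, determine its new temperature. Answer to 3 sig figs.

P ∝ T⁴, so T₂/T₁ = (P₂/P₁)^(1/4) = (6.46)^(1/4) = 1.59426.
T₂ = 2.995×10⁴ × 1.59426 = 4.77×10⁴ K.

T₂ ≈ 4.77×10⁴ K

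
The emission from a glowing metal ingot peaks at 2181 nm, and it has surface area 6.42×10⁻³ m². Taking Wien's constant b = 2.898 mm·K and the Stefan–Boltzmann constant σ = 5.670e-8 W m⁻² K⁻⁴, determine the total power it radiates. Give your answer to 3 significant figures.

P ≈ 1.13×10³ W

Wien's law: T = b/λ_max = 2.898×10⁻³/2.181×10⁻⁶ = 1328.75 K.
Area A = 6.42×10⁻³ m².
Then P = σAT⁴ = 5.670×10⁻⁸×6.42×10⁻³×(1328.75)⁴ = 1.13×10³ W.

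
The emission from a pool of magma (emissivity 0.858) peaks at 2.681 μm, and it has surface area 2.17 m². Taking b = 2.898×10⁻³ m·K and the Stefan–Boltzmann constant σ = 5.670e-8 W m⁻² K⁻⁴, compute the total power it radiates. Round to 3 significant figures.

Wien's law: T = b/λ_max = 2.898×10⁻³/2.681×10⁻⁶ = 1080.94 K.
Area A = 2.17 m².
Then P = εσAT⁴ = 0.858×5.670×10⁻⁸×2.17×(1080.94)⁴ = 1.44×10⁵ W.

P ≈ 1.44×10⁵ W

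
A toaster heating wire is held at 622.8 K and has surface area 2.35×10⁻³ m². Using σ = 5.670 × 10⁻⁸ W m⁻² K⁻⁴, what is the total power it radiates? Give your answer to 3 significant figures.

Area A = 2.35×10⁻³ m².
P = σAT⁴ = 5.670×10⁻⁸ × 2.35×10⁻³ × (622.8)⁴ = 20.0 W.

P ≈ 20.0 W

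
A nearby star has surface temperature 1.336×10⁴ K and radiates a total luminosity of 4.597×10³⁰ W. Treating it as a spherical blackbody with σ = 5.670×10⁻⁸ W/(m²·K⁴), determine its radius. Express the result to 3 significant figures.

L = 4πR²σT⁴ ⇒ R = √(L/(4πσT⁴)).
σT⁴ = 1.80638×10⁹ W/m², so R = √(4.597×10³⁰/(4π×1.80638×10⁹)) = 1.42×10¹⁰ m.

R ≈ 1.42×10¹⁰ m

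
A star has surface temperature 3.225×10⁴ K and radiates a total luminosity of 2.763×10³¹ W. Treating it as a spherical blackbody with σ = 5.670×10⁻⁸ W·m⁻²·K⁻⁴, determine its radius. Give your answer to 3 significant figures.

L = 4πR²σT⁴ ⇒ R = √(L/(4πσT⁴)).
σT⁴ = 6.13341×10¹⁰ W/m², so R = √(2.763×10³¹/(4π×6.13341×10¹⁰)) = 5.99×10⁹ m.

R ≈ 5.99×10⁹ m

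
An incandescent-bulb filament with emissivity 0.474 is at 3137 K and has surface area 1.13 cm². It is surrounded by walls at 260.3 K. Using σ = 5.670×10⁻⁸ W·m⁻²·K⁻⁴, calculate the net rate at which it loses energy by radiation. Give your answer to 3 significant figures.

Net loss ≈ 294 W

Area A = 1.13 cm² = 1.13×10⁻⁴ m².
Net radiated power P_net = εσA(T⁴ − T₀⁴) = 0.474×5.670×10⁻⁸×1.13×10⁻⁴×(3137⁴ − 260.3⁴).
T⁴ − T₀⁴ = 9.68407×10¹³ − 4.59089×10⁹ = 9.68361×10¹³ K⁴, so P_net = 294 W.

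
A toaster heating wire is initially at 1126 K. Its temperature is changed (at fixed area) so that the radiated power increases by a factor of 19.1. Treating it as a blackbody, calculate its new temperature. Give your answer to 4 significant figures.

T₂ ≈ 2354 K

P ∝ T⁴, so T₂/T₁ = (P₂/P₁)^(1/4) = (19.1)^(1/4) = 2.09054.
T₂ = 1126 × 2.09054 = 2354 K.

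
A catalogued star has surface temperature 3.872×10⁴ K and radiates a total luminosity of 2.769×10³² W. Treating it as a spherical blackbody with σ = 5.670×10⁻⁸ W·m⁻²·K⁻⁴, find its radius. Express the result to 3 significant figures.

R ≈ 1.31×10¹⁰ m

L = 4πR²σT⁴ ⇒ R = √(L/(4πσT⁴)).
σT⁴ = 1.27445×10¹¹ W/m², so R = √(2.769×10³²/(4π×1.27445×10¹¹)) = 1.31×10¹⁰ m.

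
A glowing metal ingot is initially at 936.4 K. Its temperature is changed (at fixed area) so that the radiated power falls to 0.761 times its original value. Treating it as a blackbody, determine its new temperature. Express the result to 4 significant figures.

P ∝ T⁴, so T₂/T₁ = (P₂/P₁)^(1/4) = (0.761)^(1/4) = 0.933998.
T₂ = 936.4 × 0.933998 = 874.6 K.

T₂ ≈ 874.6 K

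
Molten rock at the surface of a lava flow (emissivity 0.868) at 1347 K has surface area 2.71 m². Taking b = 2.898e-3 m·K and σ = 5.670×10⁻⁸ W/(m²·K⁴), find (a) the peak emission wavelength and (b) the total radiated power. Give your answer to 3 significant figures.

(a) λ_max = b/T = 2.898×10⁻³/1347 = 2.151×10⁻⁶ m = 2.15×10³ nm.
Area A = 2.71 m².
(b) P = εσAT⁴ = 0.868×5.670×10⁻⁸×2.71×(1347)⁴ = 4.39×10⁵ W.

λ_max ≈ 2.15×10³ nm; P ≈ 4.39×10⁵ W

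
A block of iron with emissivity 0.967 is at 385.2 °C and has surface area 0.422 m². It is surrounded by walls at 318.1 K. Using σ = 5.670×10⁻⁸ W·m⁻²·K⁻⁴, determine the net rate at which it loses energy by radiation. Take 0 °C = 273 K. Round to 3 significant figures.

Net loss ≈ 4.11×10³ W

T = 385.2 °C + 273 = 658.2 K.
Area A = 0.422 m².
Net radiated power P_net = εσA(T⁴ − T₀⁴) = 0.967×5.670×10⁻⁸×0.422×(658.2⁴ − 318.1⁴).
T⁴ − T₀⁴ = 1.87686×10¹¹ − 1.02389×10¹⁰ = 1.77447×10¹¹ K⁴, so P_net = 4.11×10³ W.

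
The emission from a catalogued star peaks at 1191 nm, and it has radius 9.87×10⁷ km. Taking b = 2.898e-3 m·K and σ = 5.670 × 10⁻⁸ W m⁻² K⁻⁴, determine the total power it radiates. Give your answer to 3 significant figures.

Wien's law: T = b/λ_max = 2.898×10⁻³/1.191×10⁻⁶ = 2433.25 K.
Surface area A = 4πR² = 4π(9.87×10¹⁰ m)² = 1.22418×10²³ m².
Then P = σAT⁴ = 5.670×10⁻⁸×1.22418×10²³×(2433.25)⁴ = 2.43×10²⁹ W.

P ≈ 2.43×10²⁹ W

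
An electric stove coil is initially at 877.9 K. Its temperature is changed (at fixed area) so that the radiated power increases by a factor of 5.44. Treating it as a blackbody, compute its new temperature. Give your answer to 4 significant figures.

T₂ ≈ 1341 K

P ∝ T⁴, so T₂/T₁ = (P₂/P₁)^(1/4) = (5.44)^(1/4) = 1.52721.
T₂ = 877.9 × 1.52721 = 1341 K.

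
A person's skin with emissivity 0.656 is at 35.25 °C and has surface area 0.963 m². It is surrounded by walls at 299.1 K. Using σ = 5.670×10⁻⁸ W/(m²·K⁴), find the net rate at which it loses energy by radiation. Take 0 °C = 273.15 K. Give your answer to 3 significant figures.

Net loss ≈ 37.4 W

T = 35.25 °C + 273.15 = 308.40 K.
Area A = 0.963 m².
Net radiated power P_net = εσA(T⁴ − T₀⁴) = 0.656×5.670×10⁻⁸×0.963×(308.40⁴ − 299.1⁴).
T⁴ − T₀⁴ = 9.04602×10⁹ − 8.00324×10⁹ = 1.04278×10⁹ K⁴, so P_net = 37.4 W.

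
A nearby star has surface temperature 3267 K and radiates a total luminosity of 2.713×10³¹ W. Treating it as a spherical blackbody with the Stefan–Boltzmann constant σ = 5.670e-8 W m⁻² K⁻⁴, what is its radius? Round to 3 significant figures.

L = 4πR²σT⁴ ⇒ R = √(L/(4πσT⁴)).
σT⁴ = 6.45921×10⁶ W/m², so R = √(2.713×10³¹/(4π×6.45921×10⁶)) = 5.78×10¹¹ m.

R ≈ 5.78×10¹¹ m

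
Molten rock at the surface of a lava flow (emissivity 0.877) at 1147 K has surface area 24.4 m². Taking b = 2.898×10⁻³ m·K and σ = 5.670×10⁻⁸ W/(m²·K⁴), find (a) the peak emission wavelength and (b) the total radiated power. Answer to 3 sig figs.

(a) λ_max = b/T = 2.898×10⁻³/1147 = 2.527×10⁻⁶ m = 2.53×10³ nm.
Area A = 24.4 m².
(b) P = εσAT⁴ = 0.877×5.670×10⁻⁸×24.4×(1147)⁴ = 2.10×10⁶ W.

λ_max ≈ 2.53×10³ nm; P ≈ 2.10×10⁶ W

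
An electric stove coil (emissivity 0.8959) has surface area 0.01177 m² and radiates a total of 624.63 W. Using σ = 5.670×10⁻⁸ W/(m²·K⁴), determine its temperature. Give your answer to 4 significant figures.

T ≈ 1011 K

Area A = 0.01177 m².
P = εσAT⁴ ⇒ T = (P/(εσA))^(1/4) = (624.63/(0.8959×5.670×10⁻⁸×0.01177))^(1/4) = 1011 K.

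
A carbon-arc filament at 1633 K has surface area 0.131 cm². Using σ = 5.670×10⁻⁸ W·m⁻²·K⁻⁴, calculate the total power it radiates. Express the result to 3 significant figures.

P ≈ 5.28 W

Area A = 0.131 cm² = 1.31×10⁻⁵ m².
P = σAT⁴ = 5.670×10⁻⁸ × 1.31×10⁻⁵ × (1633)⁴ = 5.28 W.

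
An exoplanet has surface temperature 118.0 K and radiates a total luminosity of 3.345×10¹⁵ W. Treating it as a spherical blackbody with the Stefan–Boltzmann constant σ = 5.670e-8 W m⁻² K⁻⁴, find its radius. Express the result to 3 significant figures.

L = 4πR²σT⁴ ⇒ R = √(L/(4πσT⁴)).
σT⁴ = 10.9929 W/m², so R = √(3.345×10¹⁵/(4π×10.9929)) = 4.92×10⁶ m.

R ≈ 4.92×10⁶ m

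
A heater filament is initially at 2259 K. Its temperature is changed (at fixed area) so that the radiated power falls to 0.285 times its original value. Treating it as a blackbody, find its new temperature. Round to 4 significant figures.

T₂ ≈ 1651 K

P ∝ T⁴, so T₂/T₁ = (P₂/P₁)^(1/4) = (0.285)^(1/4) = 0.730653.
T₂ = 2259 × 0.730653 = 1651 K.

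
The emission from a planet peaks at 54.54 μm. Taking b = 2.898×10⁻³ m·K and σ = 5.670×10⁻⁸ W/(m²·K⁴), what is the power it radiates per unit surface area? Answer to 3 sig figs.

I ≈ 0.452 W/m²

Wien's law: T = b/λ_max = 2.898×10⁻³/5.454×10⁻⁵ = 53.1353 K.
Then I = σT⁴ = 5.670×10⁻⁸×(53.1353)⁴ = 0.452 W/m².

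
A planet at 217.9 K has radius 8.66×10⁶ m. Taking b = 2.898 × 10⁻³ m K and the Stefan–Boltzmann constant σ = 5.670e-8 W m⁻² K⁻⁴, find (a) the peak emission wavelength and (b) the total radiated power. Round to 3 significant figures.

λ_max ≈ 13.3 μm; P ≈ 1.20×10¹⁷ W

(a) λ_max = b/T = 2.898×10⁻³/217.9 = 1.330×10⁻⁵ m = 13.3 μm.
Surface area A = 4πR² = 4π(8.66×10⁶ m)² = 9.42423×10¹⁴ m².
(b) P = σAT⁴ = 5.670×10⁻⁸×9.42423×10¹⁴×(217.9)⁴ = 1.20×10¹⁷ W.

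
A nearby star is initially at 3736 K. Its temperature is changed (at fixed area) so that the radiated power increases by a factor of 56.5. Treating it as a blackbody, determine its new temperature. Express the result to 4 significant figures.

P ∝ T⁴, so T₂/T₁ = (P₂/P₁)^(1/4) = (56.5)^(1/4) = 2.74165.
T₂ = 3736 × 2.74165 = 1.024×10⁴ K.

T₂ ≈ 1.024×10⁴ K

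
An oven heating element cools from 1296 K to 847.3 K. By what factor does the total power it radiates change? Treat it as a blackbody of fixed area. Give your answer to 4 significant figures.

P ∝ T⁴, so P₂/P₁ = (T₂/T₁)⁴ = (847.3/1296)⁴ = (0.653781)⁴ = 0.1827.

P₂/P₁ ≈ 0.1827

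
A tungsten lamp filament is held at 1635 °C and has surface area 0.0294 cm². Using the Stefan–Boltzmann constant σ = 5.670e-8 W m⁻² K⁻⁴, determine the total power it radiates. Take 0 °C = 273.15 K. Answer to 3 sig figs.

T = 1635 °C + 273.15 = 1908.15 K.
Area A = 0.0294 cm² = 2.94×10⁻⁶ m².
P = σAT⁴ = 5.670×10⁻⁸ × 2.94×10⁻⁶ × (1908.15)⁴ = 2.21 W.

P ≈ 2.21 W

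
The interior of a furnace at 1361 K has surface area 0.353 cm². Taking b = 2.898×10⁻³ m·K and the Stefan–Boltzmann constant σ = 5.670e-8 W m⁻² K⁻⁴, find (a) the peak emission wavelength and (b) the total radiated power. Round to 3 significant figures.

λ_max ≈ 2.13 μm; P ≈ 6.87 W

(a) λ_max = b/T = 2.898×10⁻³/1361 = 2.129×10⁻⁶ m = 2.13 μm.
Area A = 0.353 cm² = 3.53×10⁻⁵ m².
(b) P = σAT⁴ = 5.670×10⁻⁸×3.53×10⁻⁵×(1361)⁴ = 6.87 W.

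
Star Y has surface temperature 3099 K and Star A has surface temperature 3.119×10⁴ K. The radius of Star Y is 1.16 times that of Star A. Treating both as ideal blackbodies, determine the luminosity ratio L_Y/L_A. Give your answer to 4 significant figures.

L ∝ R²T⁴, so L_Y/L_A = (R_Y/R_A)²(T_Y/T_A)⁴ = (1.16)² × (3099/3.119×10⁴)⁴ = 1.3456 × 9.74596×10⁻⁵ = 1.311×10⁻⁴.

L_Y/L_A ≈ 1.311×10⁻⁴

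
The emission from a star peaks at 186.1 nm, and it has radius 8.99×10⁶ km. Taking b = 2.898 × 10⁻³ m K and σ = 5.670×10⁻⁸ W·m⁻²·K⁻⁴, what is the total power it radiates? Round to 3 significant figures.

P ≈ 3.39×10³⁰ W

Wien's law: T = b/λ_max = 2.898×10⁻³/1.861×10⁻⁷ = 15572.3 K.
Surface area A = 4πR² = 4π(8.99×10⁹ m)² = 1.01562×10²¹ m².
Then P = σAT⁴ = 5.670×10⁻⁸×1.01562×10²¹×(15572.3)⁴ = 3.39×10³⁰ W.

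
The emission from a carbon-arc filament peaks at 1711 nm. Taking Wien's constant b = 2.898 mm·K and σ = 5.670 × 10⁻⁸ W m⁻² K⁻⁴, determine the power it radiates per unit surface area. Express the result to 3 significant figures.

Wien's law: T = b/λ_max = 2.898×10⁻³/1.711×10⁻⁶ = 1693.75 K.
Then I = σT⁴ = 5.670×10⁻⁸×(1693.75)⁴ = 4.67×10⁵ W/m².

I ≈ 4.67×10⁵ W/m²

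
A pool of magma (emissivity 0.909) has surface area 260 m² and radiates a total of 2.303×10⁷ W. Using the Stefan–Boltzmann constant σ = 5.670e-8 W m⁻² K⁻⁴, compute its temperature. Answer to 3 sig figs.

T ≈ 1.14×10³ K

Area A = 260 m².
P = εσAT⁴ ⇒ T = (P/(εσA))^(1/4) = (2.303×10⁷/(0.909×5.670×10⁻⁸×260))^(1/4) = 1.14×10³ K.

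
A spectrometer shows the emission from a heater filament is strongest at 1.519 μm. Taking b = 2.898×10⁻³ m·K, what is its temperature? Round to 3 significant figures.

Wien's law gives T = b/λ_max = (2.898×10⁻³ m·K)/(1.519×10⁻⁶ m) = 1.91×10³ K.

T ≈ 1.91×10³ K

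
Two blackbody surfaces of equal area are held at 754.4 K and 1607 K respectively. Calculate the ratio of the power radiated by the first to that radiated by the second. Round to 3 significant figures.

P₁/P₂ ≈ 0.0486

With equal areas, P₁/P₂ = (T₁/T₂)⁴ = (754.4/1607)⁴ = 0.0486.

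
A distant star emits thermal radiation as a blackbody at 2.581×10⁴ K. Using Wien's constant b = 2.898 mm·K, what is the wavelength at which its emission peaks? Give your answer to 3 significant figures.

Wien's displacement law: λ_max = b/T = (2.898×10⁻³ m·K)/(2.581×10⁴ K) = 1.123×10⁻⁷ m.
That is 112 nm, in the ultraviolet range.

λ_max ≈ 112 nm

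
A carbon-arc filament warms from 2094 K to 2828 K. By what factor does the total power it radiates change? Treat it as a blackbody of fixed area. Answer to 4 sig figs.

P ∝ T⁴, so P₂/P₁ = (T₂/T₁)⁴ = (2828/2094)⁴ = (1.35053)⁴ = 3.327.

P₂/P₁ ≈ 3.327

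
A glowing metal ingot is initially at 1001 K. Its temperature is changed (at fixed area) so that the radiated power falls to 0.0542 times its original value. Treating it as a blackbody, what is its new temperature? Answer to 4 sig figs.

T₂ ≈ 483.0 K

P ∝ T⁴, so T₂/T₁ = (P₂/P₁)^(1/4) = (0.0542)^(1/4) = 0.482503.
T₂ = 1001 × 0.482503 = 483.0 K.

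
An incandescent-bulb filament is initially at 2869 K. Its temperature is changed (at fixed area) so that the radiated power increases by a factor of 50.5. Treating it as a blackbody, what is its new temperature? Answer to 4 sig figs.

P ∝ T⁴, so T₂/T₁ = (P₂/P₁)^(1/4) = (50.5)^(1/4) = 2.66577.
T₂ = 2869 × 2.66577 = 7648 K.

T₂ ≈ 7648 K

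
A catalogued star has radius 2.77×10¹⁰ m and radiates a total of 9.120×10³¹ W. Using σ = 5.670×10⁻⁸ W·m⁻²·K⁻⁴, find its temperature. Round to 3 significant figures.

T ≈ 2.02×10⁴ K

Surface area A = 4πR² = 4π(2.77×10¹⁰ m)² = 9.64205×10²¹ m².
P = σAT⁴ ⇒ T = (P/(σA))^(1/4) = (9.120×10³¹/(5.670×10⁻⁸×9.64205×10²¹))^(1/4) = 2.02×10⁴ K.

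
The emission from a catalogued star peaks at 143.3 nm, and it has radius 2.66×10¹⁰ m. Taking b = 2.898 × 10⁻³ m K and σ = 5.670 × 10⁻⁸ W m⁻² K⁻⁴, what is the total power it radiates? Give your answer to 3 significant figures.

Wien's law: T = b/λ_max = 2.898×10⁻³/1.433×10⁻⁷ = 20223.3 K.
Surface area A = 4πR² = 4π(2.66×10¹⁰ m)² = 8.89146×10²¹ m².
Then P = σAT⁴ = 5.670×10⁻⁸×8.89146×10²¹×(20223.3)⁴ = 8.43×10³¹ W.

P ≈ 8.43×10³¹ W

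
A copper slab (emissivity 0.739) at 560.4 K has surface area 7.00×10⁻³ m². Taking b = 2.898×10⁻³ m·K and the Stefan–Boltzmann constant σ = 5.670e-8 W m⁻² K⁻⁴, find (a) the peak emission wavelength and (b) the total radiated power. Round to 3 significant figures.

λ_max ≈ 5.17 μm; P ≈ 28.9 W

(a) λ_max = b/T = 2.898×10⁻³/560.4 = 5.171×10⁻⁶ m = 5.17 μm.
Area A = 7.00×10⁻³ m².
(b) P = εσAT⁴ = 0.739×5.670×10⁻⁸×7.00×10⁻³×(560.4)⁴ = 28.9 W.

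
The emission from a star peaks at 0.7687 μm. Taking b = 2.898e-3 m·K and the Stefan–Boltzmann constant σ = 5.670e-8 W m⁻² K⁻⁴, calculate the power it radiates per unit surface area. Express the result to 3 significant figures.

I ≈ 1.15×10⁷ W/m²

Wien's law: T = b/λ_max = 2.898×10⁻³/7.687×10⁻⁷ = 3770.00 K.
Then I = σT⁴ = 5.670×10⁻⁸×(3770.00)⁴ = 1.15×10⁷ W/m².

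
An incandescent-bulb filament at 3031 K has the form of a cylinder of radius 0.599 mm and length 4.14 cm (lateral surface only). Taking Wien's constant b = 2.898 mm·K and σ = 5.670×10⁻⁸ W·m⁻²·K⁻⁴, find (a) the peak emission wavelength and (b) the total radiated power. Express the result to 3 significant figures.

λ_max ≈ 956 nm; P ≈ 746 W

(a) λ_max = b/T = 2.898×10⁻³/3031 = 9.561×10⁻⁷ m = 956 nm.
Lateral area A = 2πrL = 2π×5.99×10⁻⁴×0.0414 = 1.55814×10⁻⁴ m².
(b) P = σAT⁴ = 5.670×10⁻⁸×1.55814×10⁻⁴×(3031)⁴ = 746 W.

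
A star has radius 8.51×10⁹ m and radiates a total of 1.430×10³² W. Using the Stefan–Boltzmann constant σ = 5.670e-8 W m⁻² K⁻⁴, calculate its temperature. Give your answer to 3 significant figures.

Surface area A = 4πR² = 4π(8.51×10⁹ m)² = 9.10058×10²⁰ m².
P = σAT⁴ ⇒ T = (P/(σA))^(1/4) = (1.430×10³²/(5.670×10⁻⁸×9.10058×10²⁰))^(1/4) = 4.08×10⁴ K.

T ≈ 4.08×10⁴ K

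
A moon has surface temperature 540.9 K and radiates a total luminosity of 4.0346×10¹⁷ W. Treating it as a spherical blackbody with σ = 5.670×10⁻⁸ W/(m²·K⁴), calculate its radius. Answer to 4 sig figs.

R ≈ 2.572×10⁶ m

L = 4πR²σT⁴ ⇒ R = √(L/(4πσT⁴)).
σT⁴ = 4853.45 W/m², so R = √(4.0346×10¹⁷/(4π×4853.45)) = 2.572×10⁶ m.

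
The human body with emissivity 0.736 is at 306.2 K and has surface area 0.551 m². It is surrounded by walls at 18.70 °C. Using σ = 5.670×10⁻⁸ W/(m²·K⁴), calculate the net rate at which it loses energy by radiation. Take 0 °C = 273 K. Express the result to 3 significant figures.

Net loss ≈ 35.7 W

Surroundings: T = 18.70 °C + 273 = 291.70 K.
Area A = 0.551 m².
Net radiated power P_net = εσA(T⁴ − T₀⁴) = 0.736×5.670×10⁻⁸×0.551×(306.2⁴ − 291.70⁴).
T⁴ − T₀⁴ = 8.79065×10⁹ − 7.24012×10⁹ = 1.55053×10⁹ K⁴, so P_net = 35.7 W.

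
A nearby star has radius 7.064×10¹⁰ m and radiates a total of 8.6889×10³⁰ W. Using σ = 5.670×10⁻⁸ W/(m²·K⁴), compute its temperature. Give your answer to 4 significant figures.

Surface area A = 4πR² = 4π(7.064×10¹⁰ m)² = 6.27063×10²² m².
P = σAT⁴ ⇒ T = (P/(σA))^(1/4) = (8.6889×10³⁰/(5.670×10⁻⁸×6.27063×10²²))^(1/4) = 7031 K.

T ≈ 7031 K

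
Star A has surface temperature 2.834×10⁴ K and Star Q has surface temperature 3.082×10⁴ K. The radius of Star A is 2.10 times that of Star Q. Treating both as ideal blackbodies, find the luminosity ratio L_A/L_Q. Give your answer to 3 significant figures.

L ∝ R²T⁴, so L_A/L_Q = (R_A/R_Q)²(T_A/T_Q)⁴ = (2.10)² × (2.834×10⁴/3.082×10⁴)⁴ = 4.41 × 0.714939 = 3.15.

L_A/L_Q ≈ 3.15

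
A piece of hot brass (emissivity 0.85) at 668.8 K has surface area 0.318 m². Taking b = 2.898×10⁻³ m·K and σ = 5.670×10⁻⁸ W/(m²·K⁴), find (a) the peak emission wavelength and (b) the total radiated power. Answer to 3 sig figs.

(a) λ_max = b/T = 2.898×10⁻³/668.8 = 4.333×10⁻⁶ m = 4.33 μm.
Area A = 0.318 m².
(b) P = εσAT⁴ = 0.85×5.670×10⁻⁸×0.318×(668.8)⁴ = 3.07×10³ W.

λ_max ≈ 4.33 μm; P ≈ 3.07×10³ W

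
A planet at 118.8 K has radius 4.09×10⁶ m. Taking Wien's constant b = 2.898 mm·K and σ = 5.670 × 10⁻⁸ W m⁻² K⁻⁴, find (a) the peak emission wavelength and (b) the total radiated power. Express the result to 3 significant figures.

λ_max ≈ 24.4 μm; P ≈ 2.37×10¹⁵ W

(a) λ_max = b/T = 2.898×10⁻³/118.8 = 2.439×10⁻⁵ m = 24.4 μm.
Surface area A = 4πR² = 4π(4.09×10⁶ m)² = 2.10212×10¹⁴ m².
(b) P = σAT⁴ = 5.670×10⁻⁸×2.10212×10¹⁴×(118.8)⁴ = 2.37×10¹⁵ W.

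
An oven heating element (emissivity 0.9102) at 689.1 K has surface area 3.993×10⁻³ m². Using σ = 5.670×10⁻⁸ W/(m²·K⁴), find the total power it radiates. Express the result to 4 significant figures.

Area A = 3.993×10⁻³ m².
P = εσAT⁴ = 0.9102 × 5.670×10⁻⁸ × 3.993×10⁻³ × (689.1)⁴ = 46.47 W.

P ≈ 46.47 W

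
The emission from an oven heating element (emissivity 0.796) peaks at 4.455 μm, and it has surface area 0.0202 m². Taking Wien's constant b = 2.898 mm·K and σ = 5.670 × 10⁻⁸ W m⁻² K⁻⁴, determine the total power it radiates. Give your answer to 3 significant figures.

Wien's law: T = b/λ_max = 2.898×10⁻³/4.455×10⁻⁶ = 650.505 K.
Area A = 0.0202 m².
Then P = εσAT⁴ = 0.796×5.670×10⁻⁸×0.0202×(650.505)⁴ = 163 W.

P ≈ 163 W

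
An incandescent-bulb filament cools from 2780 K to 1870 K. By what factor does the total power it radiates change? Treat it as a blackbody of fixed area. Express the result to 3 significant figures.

P₂/P₁ ≈ 0.205

P ∝ T⁴, so P₂/P₁ = (T₂/T₁)⁴ = (1870/2780)⁴ = (0.672662)⁴ = 0.205.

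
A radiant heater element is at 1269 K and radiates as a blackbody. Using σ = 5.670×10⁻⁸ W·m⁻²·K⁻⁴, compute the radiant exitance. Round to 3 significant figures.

I ≈ 1.47×10⁵ W/m²

Stefan–Boltzmann: I = σT⁴ = 5.670×10⁻⁸ × (1269)⁴ = 1.47×10⁵ W/m².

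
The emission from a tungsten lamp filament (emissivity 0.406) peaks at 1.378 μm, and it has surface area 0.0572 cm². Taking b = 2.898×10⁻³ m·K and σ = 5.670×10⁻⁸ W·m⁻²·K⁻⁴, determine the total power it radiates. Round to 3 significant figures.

P ≈ 2.58 W

Wien's law: T = b/λ_max = 2.898×10⁻³/1.378×10⁻⁶ = 2103.05 K.
Area A = 0.0572 cm² = 5.72×10⁻⁶ m².
Then P = εσAT⁴ = 0.406×5.670×10⁻⁸×5.72×10⁻⁶×(2103.05)⁴ = 2.58 W.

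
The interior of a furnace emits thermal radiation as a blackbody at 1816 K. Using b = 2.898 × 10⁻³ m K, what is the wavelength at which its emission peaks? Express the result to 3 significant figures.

λ_max ≈ 1.60×10³ nm

Wien's displacement law: λ_max = b/T = (2.898×10⁻³ m·K)/(1816 K) = 1.596×10⁻⁶ m.
That is 1.60×10³ nm, in the infrared range.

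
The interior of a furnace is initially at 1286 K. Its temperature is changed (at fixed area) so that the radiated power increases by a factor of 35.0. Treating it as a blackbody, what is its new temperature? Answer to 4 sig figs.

P ∝ T⁴, so T₂/T₁ = (P₂/P₁)^(1/4) = (35.0)^(1/4) = 2.43230.
T₂ = 1286 × 2.43230 = 3128 K.

T₂ ≈ 3128 K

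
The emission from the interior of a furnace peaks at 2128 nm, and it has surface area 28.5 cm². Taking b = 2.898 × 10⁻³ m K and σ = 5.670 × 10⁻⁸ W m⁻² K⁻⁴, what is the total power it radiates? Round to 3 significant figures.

Wien's law: T = b/λ_max = 2.898×10⁻³/2.128×10⁻⁶ = 1361.84 K.
Area A = 28.5 cm² = 2.85×10⁻³ m².
Then P = σAT⁴ = 5.670×10⁻⁸×2.85×10⁻³×(1361.84)⁴ = 556 W.

P ≈ 556 W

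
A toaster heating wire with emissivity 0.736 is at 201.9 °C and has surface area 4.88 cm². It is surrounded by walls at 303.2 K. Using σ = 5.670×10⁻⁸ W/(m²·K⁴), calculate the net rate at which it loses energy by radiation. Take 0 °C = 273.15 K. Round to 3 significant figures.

Net loss ≈ 0.865 W

T = 201.9 °C + 273.15 = 475.05 K.
Area A = 4.88 cm² = 4.88×10⁻⁴ m².
Net radiated power P_net = εσA(T⁴ − T₀⁴) = 0.736×5.670×10⁻⁸×4.88×10⁻⁴×(475.05⁴ − 303.2⁴).
T⁴ − T₀⁴ = 5.09281×10¹⁰ − 8.45117×10⁹ = 4.24769×10¹⁰ K⁴, so P_net = 0.865 W.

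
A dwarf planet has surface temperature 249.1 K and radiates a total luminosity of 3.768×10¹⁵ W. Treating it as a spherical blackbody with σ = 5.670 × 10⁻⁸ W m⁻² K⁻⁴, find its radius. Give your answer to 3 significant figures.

L = 4πR²σT⁴ ⇒ R = √(L/(4πσT⁴)).
σT⁴ = 218.312 W/m², so R = √(3.768×10¹⁵/(4π×218.312)) = 1.17×10⁶ m.

R ≈ 1.17×10⁶ m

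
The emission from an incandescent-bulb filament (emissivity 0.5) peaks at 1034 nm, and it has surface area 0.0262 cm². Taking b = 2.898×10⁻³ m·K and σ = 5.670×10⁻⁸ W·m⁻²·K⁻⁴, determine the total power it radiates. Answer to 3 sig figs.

Wien's law: T = b/λ_max = 2.898×10⁻³/1.034×10⁻⁶ = 2802.71 K.
Area A = 0.0262 cm² = 2.62×10⁻⁶ m².
Then P = εσAT⁴ = 0.5×5.670×10⁻⁸×2.62×10⁻⁶×(2802.71)⁴ = 4.58 W.

P ≈ 4.58 W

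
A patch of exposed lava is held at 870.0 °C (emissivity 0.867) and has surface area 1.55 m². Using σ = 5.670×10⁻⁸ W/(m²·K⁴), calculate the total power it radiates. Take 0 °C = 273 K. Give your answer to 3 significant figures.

P ≈ 1.30×10⁵ W

T = 870.0 °C + 273 = 1143.0 K.
Area A = 1.55 m².
P = εσAT⁴ = 0.867 × 5.670×10⁻⁸ × 1.55 × (1143.0)⁴ = 1.30×10⁵ W.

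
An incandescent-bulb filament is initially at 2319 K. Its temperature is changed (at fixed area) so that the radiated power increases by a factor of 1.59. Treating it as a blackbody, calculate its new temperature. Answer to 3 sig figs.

T₂ ≈ 2.60×10³ K

P ∝ T⁴, so T₂/T₁ = (P₂/P₁)^(1/4) = (1.59)^(1/4) = 1.12292.
T₂ = 2319 × 1.12292 = 2.60×10³ K.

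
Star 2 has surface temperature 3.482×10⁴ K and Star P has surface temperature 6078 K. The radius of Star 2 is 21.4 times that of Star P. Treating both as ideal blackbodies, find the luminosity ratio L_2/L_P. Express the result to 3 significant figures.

L_2/L_P ≈ 4.93×10⁵

L ∝ R²T⁴, so L_2/L_P = (R_2/R_P)²(T_2/T_P)⁴ = (21.4)² × (3.482×10⁴/6078)⁴ = 457.96 × 1077.14 = 4.93×10⁵.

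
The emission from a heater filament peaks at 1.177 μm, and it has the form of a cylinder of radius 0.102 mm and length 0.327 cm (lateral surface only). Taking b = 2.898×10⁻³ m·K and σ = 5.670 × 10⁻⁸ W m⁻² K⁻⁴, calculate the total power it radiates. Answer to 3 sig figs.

P ≈ 4.37 W

Wien's law: T = b/λ_max = 2.898×10⁻³/1.177×10⁻⁶ = 2462.19 K.
Lateral area A = 2πrL = 2π×1.02×10⁻⁴×3.27×10⁻³ = 2.09569×10⁻⁶ m².
Then P = σAT⁴ = 5.670×10⁻⁸×2.09569×10⁻⁶×(2462.19)⁴ = 4.37 W.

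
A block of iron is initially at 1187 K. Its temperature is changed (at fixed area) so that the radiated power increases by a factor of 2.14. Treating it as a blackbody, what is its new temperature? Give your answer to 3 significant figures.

T₂ ≈ 1.44×10³ K

P ∝ T⁴, so T₂/T₁ = (P₂/P₁)^(1/4) = (2.14)^(1/4) = 1.20949.
T₂ = 1187 × 1.20949 = 1.44×10³ K.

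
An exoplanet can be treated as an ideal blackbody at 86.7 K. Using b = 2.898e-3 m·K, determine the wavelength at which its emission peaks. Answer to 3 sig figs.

λ_max ≈ 33.4 μm

Wien's displacement law: λ_max = b/T = (2.898×10⁻³ m·K)/(86.7 K) = 3.343×10⁻⁵ m.
That is 33.4 μm, in the infrared range.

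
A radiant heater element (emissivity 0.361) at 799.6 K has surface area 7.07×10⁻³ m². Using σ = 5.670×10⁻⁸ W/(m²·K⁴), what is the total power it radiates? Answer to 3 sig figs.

Area A = 7.07×10⁻³ m².
P = εσAT⁴ = 0.361 × 5.670×10⁻⁸ × 7.07×10⁻³ × (799.6)⁴ = 59.2 W.

P ≈ 59.2 W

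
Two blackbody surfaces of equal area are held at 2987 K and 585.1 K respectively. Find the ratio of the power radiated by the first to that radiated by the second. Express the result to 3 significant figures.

P₁/P₂ ≈ 679

With equal areas, P₁/P₂ = (T₁/T₂)⁴ = (2987/585.1)⁴ = 679.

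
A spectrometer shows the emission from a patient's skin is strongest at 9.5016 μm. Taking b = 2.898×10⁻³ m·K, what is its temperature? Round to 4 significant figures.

Wien's law gives T = b/λ_max = (2.898×10⁻³ m·K)/(9.5016×10⁻⁶ m) = 305.0 K.

T ≈ 305.0 K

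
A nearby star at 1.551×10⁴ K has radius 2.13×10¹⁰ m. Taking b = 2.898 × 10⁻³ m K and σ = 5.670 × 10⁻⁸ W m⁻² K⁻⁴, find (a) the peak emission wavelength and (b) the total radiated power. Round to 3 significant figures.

(a) λ_max = b/T = 2.898×10⁻³/1.551×10⁴ = 1.868×10⁻⁷ m = 187 nm.
Surface area A = 4πR² = 4π(2.13×10¹⁰ m)² = 5.70124×10²¹ m².
(b) P = σAT⁴ = 5.670×10⁻⁸×5.70124×10²¹×(1.551×10⁴)⁴ = 1.87×10³¹ W.

λ_max ≈ 187 nm; P ≈ 1.87×10³¹ W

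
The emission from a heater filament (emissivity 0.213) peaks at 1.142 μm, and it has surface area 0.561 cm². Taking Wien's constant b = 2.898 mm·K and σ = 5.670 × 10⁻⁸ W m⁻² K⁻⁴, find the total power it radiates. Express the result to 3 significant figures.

Wien's law: T = b/λ_max = 2.898×10⁻³/1.142×10⁻⁶ = 2537.65 K.
Area A = 0.561 cm² = 5.61×10⁻⁵ m².
Then P = εσAT⁴ = 0.213×5.670×10⁻⁸×5.61×10⁻⁵×(2537.65)⁴ = 28.1 W.

P ≈ 28.1 W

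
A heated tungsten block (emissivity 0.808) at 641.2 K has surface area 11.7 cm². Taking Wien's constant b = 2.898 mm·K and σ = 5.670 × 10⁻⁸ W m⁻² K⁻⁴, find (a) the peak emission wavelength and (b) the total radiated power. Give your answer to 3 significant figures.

λ_max ≈ 4.52 μm; P ≈ 9.06 W

(a) λ_max = b/T = 2.898×10⁻³/641.2 = 4.520×10⁻⁶ m = 4.52 μm.
Area A = 11.7 cm² = 1.17×10⁻³ m².
(b) P = εσAT⁴ = 0.808×5.670×10⁻⁸×1.17×10⁻³×(641.2)⁴ = 9.06 W.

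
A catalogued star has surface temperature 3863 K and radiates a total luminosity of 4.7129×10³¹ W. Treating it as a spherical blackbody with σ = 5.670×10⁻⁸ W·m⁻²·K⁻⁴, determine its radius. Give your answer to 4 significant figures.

L = 4πR²σT⁴ ⇒ R = √(L/(4πσT⁴)).
σT⁴ = 1.26265×10⁷ W/m², so R = √(4.7129×10³¹/(4π×1.26265×10⁷)) = 5.450×10¹¹ m.

R ≈ 5.450×10¹¹ m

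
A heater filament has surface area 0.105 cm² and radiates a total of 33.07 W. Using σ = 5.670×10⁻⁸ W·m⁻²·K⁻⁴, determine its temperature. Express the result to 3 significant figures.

T ≈ 2.73×10³ K

Area A = 0.105 cm² = 1.05×10⁻⁵ m².
P = σAT⁴ ⇒ T = (P/(σA))^(1/4) = (33.07/(5.670×10⁻⁸×1.05×10⁻⁵))^(1/4) = 2.73×10³ K.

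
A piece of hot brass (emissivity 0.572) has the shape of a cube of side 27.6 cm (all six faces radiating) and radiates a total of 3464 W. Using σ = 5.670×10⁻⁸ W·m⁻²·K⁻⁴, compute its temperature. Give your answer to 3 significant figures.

Area A = 6s² = 6×(0.276 m)² = 0.457056 m².
P = εσAT⁴ ⇒ T = (P/(εσA))^(1/4) = (3464/(0.572×5.670×10⁻⁸×0.457056))^(1/4) = 695 K.

T ≈ 695 K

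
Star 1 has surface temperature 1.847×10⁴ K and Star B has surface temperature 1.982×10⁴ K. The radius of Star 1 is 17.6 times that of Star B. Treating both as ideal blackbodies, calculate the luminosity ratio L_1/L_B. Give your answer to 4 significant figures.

L_1/L_B ≈ 233.6

L ∝ R²T⁴, so L_1/L_B = (R_1/R_B)²(T_1/T_B)⁴ = (17.6)² × (1.847×10⁴/1.982×10⁴)⁴ = 309.76 × 0.754142 = 233.6.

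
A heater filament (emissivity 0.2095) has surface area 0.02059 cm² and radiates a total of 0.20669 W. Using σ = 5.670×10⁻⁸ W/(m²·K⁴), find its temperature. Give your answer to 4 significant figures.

T ≈ 1705 K

Area A = 0.02059 cm² = 2.059×10⁻⁶ m².
P = εσAT⁴ ⇒ T = (P/(εσA))^(1/4) = (0.20669/(0.2095×5.670×10⁻⁸×2.059×10⁻⁶))^(1/4) = 1705 K.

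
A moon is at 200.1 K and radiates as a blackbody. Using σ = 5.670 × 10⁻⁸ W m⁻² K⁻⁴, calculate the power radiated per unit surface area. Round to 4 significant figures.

Stefan–Boltzmann: I = σT⁴ = 5.670×10⁻⁸ × (200.1)⁴ = 90.90 W/m².

I ≈ 90.90 W/m²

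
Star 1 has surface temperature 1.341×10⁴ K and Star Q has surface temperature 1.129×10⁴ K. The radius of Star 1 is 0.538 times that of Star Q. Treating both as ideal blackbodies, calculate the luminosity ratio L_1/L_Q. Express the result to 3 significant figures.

L_1/L_Q ≈ 0.576

L ∝ R²T⁴, so L_1/L_Q = (R_1/R_Q)²(T_1/T_Q)⁴ = (0.538)² × (1.341×10⁴/1.129×10⁴)⁴ = 0.289444 × 1.99040 = 0.576.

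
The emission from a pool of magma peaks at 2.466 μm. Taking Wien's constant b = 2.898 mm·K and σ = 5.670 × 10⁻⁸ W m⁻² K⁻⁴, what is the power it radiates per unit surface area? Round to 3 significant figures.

I ≈ 1.08×10⁵ W/m²

Wien's law: T = b/λ_max = 2.898×10⁻³/2.466×10⁻⁶ = 1175.18 K.
Then I = σT⁴ = 5.670×10⁻⁸×(1175.18)⁴ = 1.08×10⁵ W/m².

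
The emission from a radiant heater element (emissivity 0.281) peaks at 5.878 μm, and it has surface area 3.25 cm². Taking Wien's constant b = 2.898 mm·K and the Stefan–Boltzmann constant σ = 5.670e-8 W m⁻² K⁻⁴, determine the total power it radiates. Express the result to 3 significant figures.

P ≈ 0.306 W

Wien's law: T = b/λ_max = 2.898×10⁻³/5.878×10⁻⁶ = 493.025 K.
Area A = 3.25 cm² = 3.25×10⁻⁴ m².
Then P = εσAT⁴ = 0.281×5.670×10⁻⁸×3.25×10⁻⁴×(493.025)⁴ = 0.306 W.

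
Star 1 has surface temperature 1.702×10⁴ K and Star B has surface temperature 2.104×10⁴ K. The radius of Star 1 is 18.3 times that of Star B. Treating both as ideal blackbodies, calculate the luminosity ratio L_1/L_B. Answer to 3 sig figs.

L_1/L_B ≈ 143

L ∝ R²T⁴, so L_1/L_B = (R_1/R_B)²(T_1/T_B)⁴ = (18.3)² × (1.702×10⁴/2.104×10⁴)⁴ = 334.89 × 0.428208 = 143.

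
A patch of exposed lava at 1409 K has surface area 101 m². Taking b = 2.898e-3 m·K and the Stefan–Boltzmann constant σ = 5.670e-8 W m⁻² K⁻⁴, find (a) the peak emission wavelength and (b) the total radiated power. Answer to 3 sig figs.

(a) λ_max = b/T = 2.898×10⁻³/1409 = 2.057×10⁻⁶ m = 2.06×10³ nm.
Area A = 101 m².
(b) P = σAT⁴ = 5.670×10⁻⁸×101×(1409)⁴ = 2.26×10⁷ W.

λ_max ≈ 2.06×10³ nm; P ≈ 2.26×10⁷ W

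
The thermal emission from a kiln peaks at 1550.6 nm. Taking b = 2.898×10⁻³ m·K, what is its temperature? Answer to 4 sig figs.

Wien's law gives T = b/λ_max = (2.898×10⁻³ m·K)/(1.5506×10⁻⁶ m) = 1869 K.

T ≈ 1869 K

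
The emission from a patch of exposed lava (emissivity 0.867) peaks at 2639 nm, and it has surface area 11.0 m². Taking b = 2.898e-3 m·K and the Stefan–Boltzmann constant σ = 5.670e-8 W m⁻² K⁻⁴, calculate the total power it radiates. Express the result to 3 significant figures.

Wien's law: T = b/λ_max = 2.898×10⁻³/2.639×10⁻⁶ = 1098.14 K.
Area A = 11.0 m².
Then P = εσAT⁴ = 0.867×5.670×10⁻⁸×11.0×(1098.14)⁴ = 7.86×10⁵ W.

P ≈ 7.86×10⁵ W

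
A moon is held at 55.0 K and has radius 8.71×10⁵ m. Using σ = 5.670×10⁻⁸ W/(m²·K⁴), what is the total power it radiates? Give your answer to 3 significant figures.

Surface area A = 4πR² = 4π(8.71×10⁵ m)² = 9.53336×10¹² m².
P = σAT⁴ = 5.670×10⁻⁸ × 9.53336×10¹² × (55.0)⁴ = 4.95×10¹² W.

P ≈ 4.95×10¹² W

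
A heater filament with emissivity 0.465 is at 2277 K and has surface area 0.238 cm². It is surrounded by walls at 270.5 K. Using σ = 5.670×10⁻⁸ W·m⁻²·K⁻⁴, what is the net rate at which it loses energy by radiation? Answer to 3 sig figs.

Area A = 0.238 cm² = 2.38×10⁻⁵ m².
Net radiated power P_net = εσA(T⁴ − T₀⁴) = 0.465×5.670×10⁻⁸×2.38×10⁻⁵×(2277⁴ − 270.5⁴).
T⁴ − T₀⁴ = 2.68814×10¹³ − 5.35389×10⁹ = 2.68760×10¹³ K⁴, so P_net = 16.9 W.

Net loss ≈ 16.9 W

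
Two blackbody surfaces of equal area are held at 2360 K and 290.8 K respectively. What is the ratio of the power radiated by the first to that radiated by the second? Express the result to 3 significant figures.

P₁/P₂ ≈ 4.34×10³

With equal areas, P₁/P₂ = (T₁/T₂)⁴ = (2360/290.8)⁴ = 4.34×10³.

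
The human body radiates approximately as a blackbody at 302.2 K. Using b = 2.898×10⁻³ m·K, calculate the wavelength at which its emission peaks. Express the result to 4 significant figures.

λ_max ≈ 9.590 μm

Wien's displacement law: λ_max = b/T = (2.898×10⁻³ m·K)/(302.2 K) = 9.5897×10⁻⁶ m.
That is 9.590 μm, in the infrared range.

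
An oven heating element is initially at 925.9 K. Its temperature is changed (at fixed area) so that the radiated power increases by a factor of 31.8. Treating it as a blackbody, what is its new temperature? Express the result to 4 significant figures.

P ∝ T⁴, so T₂/T₁ = (P₂/P₁)^(1/4) = (31.8)^(1/4) = 2.37469.
T₂ = 925.9 × 2.37469 = 2199 K.

T₂ ≈ 2199 K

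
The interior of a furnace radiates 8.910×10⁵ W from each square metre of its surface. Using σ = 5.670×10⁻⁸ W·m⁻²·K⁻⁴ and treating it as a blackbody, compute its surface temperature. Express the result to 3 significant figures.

T ≈ 1.99×10³ K

I = σT⁴, so T = (I/σ)^(1/4) = (8.910×10⁵/(5.670×10⁻⁸))^(1/4) = 1.99×10³ K.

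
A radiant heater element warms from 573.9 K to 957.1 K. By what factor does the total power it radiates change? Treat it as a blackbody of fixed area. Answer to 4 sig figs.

P₂/P₁ ≈ 7.735

P ∝ T⁴, so P₂/P₁ = (T₂/T₁)⁴ = (957.1/573.9)⁴ = (1.66771)⁴ = 7.735.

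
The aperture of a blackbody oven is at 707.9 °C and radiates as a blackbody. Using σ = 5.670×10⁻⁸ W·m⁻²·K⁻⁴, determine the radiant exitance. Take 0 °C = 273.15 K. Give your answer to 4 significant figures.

I ≈ 5.252×10⁴ W/m²

T = 707.9 °C + 273.15 = 981.05 K.
Stefan–Boltzmann: I = σT⁴ = 5.670×10⁻⁸ × (981.05)⁴ = 5.252×10⁴ W/m².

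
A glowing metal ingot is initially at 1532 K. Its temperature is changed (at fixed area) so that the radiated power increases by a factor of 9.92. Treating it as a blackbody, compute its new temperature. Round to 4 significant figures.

T₂ ≈ 2719 K

P ∝ T⁴, so T₂/T₁ = (P₂/P₁)^(1/4) = (9.92)^(1/4) = 1.77471.
T₂ = 1532 × 1.77471 = 2719 K.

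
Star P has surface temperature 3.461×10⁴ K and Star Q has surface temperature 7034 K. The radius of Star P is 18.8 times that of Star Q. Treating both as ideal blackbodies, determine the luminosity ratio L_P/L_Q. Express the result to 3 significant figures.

L ∝ R²T⁴, so L_P/L_Q = (R_P/R_Q)²(T_P/T_Q)⁴ = (18.8)² × (3.461×10⁴/7034)⁴ = 353.44 × 586.134 = 2.07×10⁵.

L_P/L_Q ≈ 2.07×10⁵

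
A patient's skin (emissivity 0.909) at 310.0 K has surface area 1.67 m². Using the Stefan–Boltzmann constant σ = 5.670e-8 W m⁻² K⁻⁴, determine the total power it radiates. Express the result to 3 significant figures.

Area A = 1.67 m².
P = εσAT⁴ = 0.909 × 5.670×10⁻⁸ × 1.67 × (310.0)⁴ = 795 W.

P ≈ 795 W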